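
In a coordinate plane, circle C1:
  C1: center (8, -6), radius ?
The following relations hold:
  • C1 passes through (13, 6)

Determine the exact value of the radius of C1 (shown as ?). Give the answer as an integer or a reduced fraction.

1. [C1∋P]  r_C1² − 169 = 0  ⇒  r_C1 = 13 (r>0 drops 1)

13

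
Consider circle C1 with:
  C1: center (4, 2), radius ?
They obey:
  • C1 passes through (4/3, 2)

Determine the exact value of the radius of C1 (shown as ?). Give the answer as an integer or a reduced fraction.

8/3

1. [C1∋P]  r_C1² − 64/9 = 0  ⇒  r_C1 = 8/3 (r>0 drops 1)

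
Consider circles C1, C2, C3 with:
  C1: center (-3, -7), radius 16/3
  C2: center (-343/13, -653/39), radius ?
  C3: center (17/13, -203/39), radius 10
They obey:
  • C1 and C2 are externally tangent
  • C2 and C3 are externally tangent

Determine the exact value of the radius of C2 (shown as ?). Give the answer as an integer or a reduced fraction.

20

1. [ext C1·C2]  r_C2² + (32/3)r_C2 − 1840/3 = 0  ⇒  r_C2 = 20 (r>0 drops 1)
2. [ext C2·C3]  r_C2² + 20r_C2 − 800 = 0  ⇒  r_C2 = 20 (r>0 drops 1)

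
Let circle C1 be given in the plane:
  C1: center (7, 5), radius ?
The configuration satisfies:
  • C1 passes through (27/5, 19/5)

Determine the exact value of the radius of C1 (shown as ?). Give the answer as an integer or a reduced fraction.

1. [C1∋P]  r_C1² − 4 = 0  ⇒  r_C1 = 2 (r>0 drops 1)

2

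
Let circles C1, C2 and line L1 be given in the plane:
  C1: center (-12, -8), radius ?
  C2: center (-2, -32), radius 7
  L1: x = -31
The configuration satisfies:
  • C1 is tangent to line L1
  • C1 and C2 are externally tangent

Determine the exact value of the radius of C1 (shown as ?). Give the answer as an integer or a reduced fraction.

19

1. [C1‖L1]  r_C1² − 361 = 0  ⇒  r_C1 = 19 (r>0 drops 1)
2. [ext C1·C2]  r_C1² + 14r_C1 − 627 = 0  ⇒  r_C1 = 19 (r>0 drops 1)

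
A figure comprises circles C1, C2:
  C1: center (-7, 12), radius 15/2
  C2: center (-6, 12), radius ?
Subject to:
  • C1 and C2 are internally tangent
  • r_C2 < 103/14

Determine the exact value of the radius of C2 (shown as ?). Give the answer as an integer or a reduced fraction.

1. [int C1,C2]  r_C2² − 15r_C2 + 221/4 = 0  ⇒  r_C2 = 13/2 or 17/2
2. given r_C2 < 103/14: keep 13/2

13/2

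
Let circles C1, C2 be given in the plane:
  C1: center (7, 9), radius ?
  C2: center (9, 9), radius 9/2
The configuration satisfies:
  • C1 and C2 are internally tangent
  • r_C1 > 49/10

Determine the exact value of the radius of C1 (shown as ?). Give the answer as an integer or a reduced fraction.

13/2

1. [int C1,C2]  r_C1² − 9r_C1 + 65/4 = 0  ⇒  r_C1 = 5/2 or 13/2
2. given r_C1 > 49/10: keep 13/2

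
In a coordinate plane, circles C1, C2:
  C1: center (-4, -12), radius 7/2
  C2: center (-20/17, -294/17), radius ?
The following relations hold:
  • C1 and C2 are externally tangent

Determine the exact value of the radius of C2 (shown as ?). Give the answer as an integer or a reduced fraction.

5/2

1. [ext C1·C2]  r_C2² + 7r_C2 − 95/4 = 0  ⇒  r_C2 = 5/2 (r>0 drops 1)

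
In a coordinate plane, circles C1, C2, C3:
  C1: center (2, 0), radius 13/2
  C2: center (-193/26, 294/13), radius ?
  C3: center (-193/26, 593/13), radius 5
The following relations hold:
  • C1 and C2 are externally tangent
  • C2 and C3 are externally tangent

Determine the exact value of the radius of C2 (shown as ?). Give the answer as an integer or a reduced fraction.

18

1. [ext C1·C2]  r_C2² + 13r_C2 − 558 = 0  ⇒  r_C2 = 18 (r>0 drops 1)
2. [ext C2·C3]  r_C2² + 10r_C2 − 504 = 0  ⇒  r_C2 = 18 (r>0 drops 1)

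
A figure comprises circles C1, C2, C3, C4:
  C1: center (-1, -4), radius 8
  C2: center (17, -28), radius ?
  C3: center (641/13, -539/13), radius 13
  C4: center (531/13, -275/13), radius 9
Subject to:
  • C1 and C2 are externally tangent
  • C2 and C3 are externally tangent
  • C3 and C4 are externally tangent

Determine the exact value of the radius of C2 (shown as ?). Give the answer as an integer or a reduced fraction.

1. [ext C1·C2]  r_C2² + 16r_C2 − 836 = 0  ⇒  r_C2 = 22 (r>0 drops 1)
2. [ext C2·C3]  r_C2² + 26r_C2 − 1056 = 0  ⇒  r_C2 = 22 (r>0 drops 1)

22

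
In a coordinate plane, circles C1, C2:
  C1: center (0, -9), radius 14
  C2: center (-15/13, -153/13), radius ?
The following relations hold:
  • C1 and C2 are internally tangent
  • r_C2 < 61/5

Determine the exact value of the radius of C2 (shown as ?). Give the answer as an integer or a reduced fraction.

11

1. [int C1,C2]  r_C2² − 28r_C2 + 187 = 0  ⇒  r_C2 = 11 or 17
2. given r_C2 < 61/5: keep 11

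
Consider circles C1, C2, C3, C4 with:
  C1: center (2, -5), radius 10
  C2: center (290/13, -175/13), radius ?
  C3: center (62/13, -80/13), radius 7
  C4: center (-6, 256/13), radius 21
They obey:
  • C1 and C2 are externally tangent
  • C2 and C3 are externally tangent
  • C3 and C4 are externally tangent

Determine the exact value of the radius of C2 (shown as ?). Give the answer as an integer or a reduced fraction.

1. [ext C1·C2]  r_C2² + 20r_C2 − 384 = 0  ⇒  r_C2 = 12 (r>0 drops 1)
2. [ext C2·C3]  r_C2² + 14r_C2 − 312 = 0  ⇒  r_C2 = 12 (r>0 drops 1)

12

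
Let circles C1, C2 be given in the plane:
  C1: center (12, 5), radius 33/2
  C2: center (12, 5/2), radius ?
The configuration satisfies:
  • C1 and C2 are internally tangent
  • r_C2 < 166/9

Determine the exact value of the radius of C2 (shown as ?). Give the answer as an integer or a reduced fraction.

14

1. [int C1,C2]  r_C2² − 33r_C2 + 266 = 0  ⇒  r_C2 = 14 or 19
2. given r_C2 < 166/9: keep 14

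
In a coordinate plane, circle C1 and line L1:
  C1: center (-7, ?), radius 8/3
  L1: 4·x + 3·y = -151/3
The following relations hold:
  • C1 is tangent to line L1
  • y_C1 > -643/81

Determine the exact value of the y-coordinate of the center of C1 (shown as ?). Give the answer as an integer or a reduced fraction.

1. [C1‖L1]  y_C1² + (134/9)y_C1 + 107/3 = 0  ⇒  y_C1 = -107/9 or -3
2. given y_C1 > -643/81: keep -3

-3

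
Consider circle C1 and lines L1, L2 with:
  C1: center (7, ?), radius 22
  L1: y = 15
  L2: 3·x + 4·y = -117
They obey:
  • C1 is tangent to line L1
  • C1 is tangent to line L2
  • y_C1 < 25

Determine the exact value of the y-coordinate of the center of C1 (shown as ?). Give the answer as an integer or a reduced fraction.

1. [C1‖L1]  y_C1² − 30y_C1 − 259 = 0  ⇒  y_C1 = -7 or 37
2. [C1‖L2]  y_C1² + 69y_C1 + 434 = 0  ⇒  y_C1 = -62 or -7

-7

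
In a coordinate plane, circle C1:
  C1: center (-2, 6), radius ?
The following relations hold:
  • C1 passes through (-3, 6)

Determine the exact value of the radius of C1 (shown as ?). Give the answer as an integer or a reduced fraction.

1

1. [C1∋P]  r_C1² − 1 = 0  ⇒  r_C1 = 1 (r>0 drops 1)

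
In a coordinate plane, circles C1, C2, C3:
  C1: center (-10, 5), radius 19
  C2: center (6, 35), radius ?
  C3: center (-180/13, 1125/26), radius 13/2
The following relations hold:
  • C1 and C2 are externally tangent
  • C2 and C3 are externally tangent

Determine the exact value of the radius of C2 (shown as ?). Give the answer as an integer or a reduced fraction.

15

1. [ext C1·C2]  r_C2² + 38r_C2 − 795 = 0  ⇒  r_C2 = 15 (r>0 drops 1)
2. [ext C2·C3]  r_C2² + 13r_C2 − 420 = 0  ⇒  r_C2 = 15 (r>0 drops 1)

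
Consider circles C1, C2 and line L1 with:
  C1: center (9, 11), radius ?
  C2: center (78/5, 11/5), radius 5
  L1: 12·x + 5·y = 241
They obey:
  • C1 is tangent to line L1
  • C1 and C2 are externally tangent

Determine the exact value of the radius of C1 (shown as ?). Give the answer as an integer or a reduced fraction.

6

1. [C1‖L1]  r_C1² − 36 = 0  ⇒  r_C1 = 6 (r>0 drops 1)
2. [ext C1·C2]  r_C1² + 10r_C1 − 96 = 0  ⇒  r_C1 = 6 (r>0 drops 1)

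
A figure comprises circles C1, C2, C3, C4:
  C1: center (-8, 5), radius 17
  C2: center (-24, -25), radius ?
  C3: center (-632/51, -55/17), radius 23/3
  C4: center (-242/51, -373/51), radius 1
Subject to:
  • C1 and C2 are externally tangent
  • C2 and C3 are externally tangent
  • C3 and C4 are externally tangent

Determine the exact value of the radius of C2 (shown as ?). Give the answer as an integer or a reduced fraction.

1. [ext C1·C2]  r_C2² + 34r_C2 − 867 = 0  ⇒  r_C2 = 17 (r>0 drops 1)
2. [ext C2·C3]  r_C2² + (46/3)r_C2 − 1649/3 = 0  ⇒  r_C2 = 17 (r>0 drops 1)

17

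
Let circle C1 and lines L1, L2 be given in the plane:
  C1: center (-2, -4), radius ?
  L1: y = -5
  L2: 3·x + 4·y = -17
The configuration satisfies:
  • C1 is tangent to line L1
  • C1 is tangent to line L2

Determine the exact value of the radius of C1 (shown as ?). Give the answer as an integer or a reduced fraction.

1

1. [C1‖L1]  r_C1² − 1 = 0  ⇒  r_C1 = 1 (r>0 drops 1)
2. [C1‖L2]  r_C1² − 1 = 0  ⇒  r_C1 = 1 (r>0 drops 1)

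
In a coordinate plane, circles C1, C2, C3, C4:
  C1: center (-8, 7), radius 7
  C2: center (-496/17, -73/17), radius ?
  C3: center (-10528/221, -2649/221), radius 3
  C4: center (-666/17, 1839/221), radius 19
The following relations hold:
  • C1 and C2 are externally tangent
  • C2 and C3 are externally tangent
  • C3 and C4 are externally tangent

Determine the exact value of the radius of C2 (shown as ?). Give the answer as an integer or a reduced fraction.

17

1. [ext C1·C2]  r_C2² + 14r_C2 − 527 = 0  ⇒  r_C2 = 17 (r>0 drops 1)
2. [ext C2·C3]  r_C2² + 6r_C2 − 391 = 0  ⇒  r_C2 = 17 (r>0 drops 1)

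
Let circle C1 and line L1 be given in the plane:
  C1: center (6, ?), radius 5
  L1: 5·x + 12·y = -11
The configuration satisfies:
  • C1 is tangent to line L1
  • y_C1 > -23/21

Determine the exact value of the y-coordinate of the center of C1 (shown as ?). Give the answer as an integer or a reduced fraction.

2

1. [C1‖L1]  y_C1² + (41/6)y_C1 − 53/3 = 0  ⇒  y_C1 = -53/6 or 2
2. given y_C1 > -23/21: keep 2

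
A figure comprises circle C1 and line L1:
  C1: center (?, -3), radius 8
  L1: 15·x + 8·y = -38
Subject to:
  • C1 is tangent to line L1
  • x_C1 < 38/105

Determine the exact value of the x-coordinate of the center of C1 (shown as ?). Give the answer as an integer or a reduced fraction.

1. [C1‖L1]  x_C1² + (28/15)x_C1 − 244/3 = 0  ⇒  x_C1 = -10 or 122/15
2. given x_C1 < 38/105: keep -10

-10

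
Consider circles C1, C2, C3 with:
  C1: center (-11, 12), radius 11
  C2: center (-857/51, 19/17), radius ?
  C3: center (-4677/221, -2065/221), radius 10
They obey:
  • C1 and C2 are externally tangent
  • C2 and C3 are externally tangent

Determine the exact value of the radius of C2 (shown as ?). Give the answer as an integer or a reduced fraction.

4/3

1. [ext C1·C2]  r_C2² + 22r_C2 − 280/9 = 0  ⇒  r_C2 = 4/3 (r>0 drops 1)
2. [ext C2·C3]  r_C2² + 20r_C2 − 256/9 = 0  ⇒  r_C2 = 4/3 (r>0 drops 1)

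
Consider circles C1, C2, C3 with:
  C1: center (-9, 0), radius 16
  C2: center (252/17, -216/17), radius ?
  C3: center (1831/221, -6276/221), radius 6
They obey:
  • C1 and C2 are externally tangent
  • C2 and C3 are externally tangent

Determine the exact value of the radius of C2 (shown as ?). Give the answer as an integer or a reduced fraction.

11

1. [ext C1·C2]  r_C2² + 32r_C2 − 473 = 0  ⇒  r_C2 = 11 (r>0 drops 1)
2. [ext C2·C3]  r_C2² + 12r_C2 − 253 = 0  ⇒  r_C2 = 11 (r>0 drops 1)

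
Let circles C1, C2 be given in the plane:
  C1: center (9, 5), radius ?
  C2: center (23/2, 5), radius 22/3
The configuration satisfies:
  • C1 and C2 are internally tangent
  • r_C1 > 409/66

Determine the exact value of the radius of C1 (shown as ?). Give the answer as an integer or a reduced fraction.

1. [int C1,C2]  r_C1² − (44/3)r_C1 + 1711/36 = 0  ⇒  r_C1 = 29/6 or 59/6
2. given r_C1 > 409/66: keep 59/6

59/6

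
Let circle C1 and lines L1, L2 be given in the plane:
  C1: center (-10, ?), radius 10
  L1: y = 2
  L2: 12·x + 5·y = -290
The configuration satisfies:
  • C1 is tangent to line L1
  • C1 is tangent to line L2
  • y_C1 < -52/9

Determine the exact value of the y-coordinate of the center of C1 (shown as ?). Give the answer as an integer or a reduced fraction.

-8

1. [C1‖L1]  y_C1² − 4y_C1 − 96 = 0  ⇒  y_C1 = -8 or 12
2. [C1‖L2]  y_C1² + 68y_C1 + 480 = 0  ⇒  y_C1 = -60 or -8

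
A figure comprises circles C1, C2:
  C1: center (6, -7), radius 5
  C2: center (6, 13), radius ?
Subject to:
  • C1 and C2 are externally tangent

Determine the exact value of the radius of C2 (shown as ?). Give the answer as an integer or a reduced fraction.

15

1. [ext C1·C2]  r_C2² + 10r_C2 − 375 = 0  ⇒  r_C2 = 15 (r>0 drops 1)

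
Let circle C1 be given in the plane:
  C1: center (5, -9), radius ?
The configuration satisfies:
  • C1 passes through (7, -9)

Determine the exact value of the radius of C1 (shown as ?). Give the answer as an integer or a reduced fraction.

2

1. [C1∋P]  r_C1² − 4 = 0  ⇒  r_C1 = 2 (r>0 drops 1)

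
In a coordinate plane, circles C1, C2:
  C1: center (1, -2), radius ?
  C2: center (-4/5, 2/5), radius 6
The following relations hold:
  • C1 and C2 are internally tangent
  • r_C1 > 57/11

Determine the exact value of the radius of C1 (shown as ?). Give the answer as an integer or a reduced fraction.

9

1. [int C1,C2]  r_C1² − 12r_C1 + 27 = 0  ⇒  r_C1 = 3 or 9
2. given r_C1 > 57/11: keep 9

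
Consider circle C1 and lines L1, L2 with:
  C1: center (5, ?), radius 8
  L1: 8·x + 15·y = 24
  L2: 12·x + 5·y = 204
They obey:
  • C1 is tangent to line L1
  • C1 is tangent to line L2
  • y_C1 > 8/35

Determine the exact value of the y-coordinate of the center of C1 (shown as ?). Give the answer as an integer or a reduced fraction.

8

1. [C1‖L1]  y_C1² + (32/15)y_C1 − 1216/15 = 0  ⇒  y_C1 = -152/15 or 8
2. [C1‖L2]  y_C1² − (288/5)y_C1 + 1984/5 = 0  ⇒  y_C1 = 8 or 248/5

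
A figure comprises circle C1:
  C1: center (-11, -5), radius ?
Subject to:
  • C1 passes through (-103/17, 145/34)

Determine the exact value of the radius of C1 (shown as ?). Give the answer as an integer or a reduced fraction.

1. [C1∋P]  r_C1² − 441/4 = 0  ⇒  r_C1 = 21/2 (r>0 drops 1)

21/2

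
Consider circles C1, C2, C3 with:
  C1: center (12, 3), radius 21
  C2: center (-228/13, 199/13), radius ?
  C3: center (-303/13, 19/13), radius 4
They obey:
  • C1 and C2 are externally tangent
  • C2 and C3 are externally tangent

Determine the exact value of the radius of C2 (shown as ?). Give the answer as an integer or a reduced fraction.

1. [ext C1·C2]  r_C2² + 42r_C2 − 583 = 0  ⇒  r_C2 = 11 (r>0 drops 1)
2. [ext C2·C3]  r_C2² + 8r_C2 − 209 = 0  ⇒  r_C2 = 11 (r>0 drops 1)

11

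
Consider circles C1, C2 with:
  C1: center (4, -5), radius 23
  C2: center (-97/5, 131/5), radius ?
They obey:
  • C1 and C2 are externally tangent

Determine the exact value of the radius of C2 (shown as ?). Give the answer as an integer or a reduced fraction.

16

1. [ext C1·C2]  r_C2² + 46r_C2 − 992 = 0  ⇒  r_C2 = 16 (r>0 drops 1)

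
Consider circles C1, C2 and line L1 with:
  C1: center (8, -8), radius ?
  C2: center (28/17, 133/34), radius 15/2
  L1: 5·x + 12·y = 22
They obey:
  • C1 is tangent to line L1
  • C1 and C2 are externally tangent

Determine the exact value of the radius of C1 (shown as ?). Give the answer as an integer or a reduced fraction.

1. [C1‖L1]  r_C1² − 36 = 0  ⇒  r_C1 = 6 (r>0 drops 1)
2. [ext C1·C2]  r_C1² + 15r_C1 − 126 = 0  ⇒  r_C1 = 6 (r>0 drops 1)

6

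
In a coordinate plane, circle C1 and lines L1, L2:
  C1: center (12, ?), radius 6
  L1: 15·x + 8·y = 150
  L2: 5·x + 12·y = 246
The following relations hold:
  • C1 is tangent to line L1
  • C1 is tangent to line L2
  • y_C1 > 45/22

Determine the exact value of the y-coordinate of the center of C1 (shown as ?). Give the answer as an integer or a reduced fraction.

1. [C1‖L1]  y_C1² + (15/2)y_C1 − 297/2 = 0  ⇒  y_C1 = -33/2 or 9
2. [C1‖L2]  y_C1² − 31y_C1 + 198 = 0  ⇒  y_C1 = 9 or 22

9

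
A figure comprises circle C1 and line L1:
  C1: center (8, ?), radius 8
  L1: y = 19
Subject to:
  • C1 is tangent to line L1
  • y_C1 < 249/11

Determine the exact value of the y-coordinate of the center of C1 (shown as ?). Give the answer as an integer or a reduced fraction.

1. [C1‖L1]  y_C1² − 38y_C1 + 297 = 0  ⇒  y_C1 = 11 or 27
2. given y_C1 < 249/11: keep 11

11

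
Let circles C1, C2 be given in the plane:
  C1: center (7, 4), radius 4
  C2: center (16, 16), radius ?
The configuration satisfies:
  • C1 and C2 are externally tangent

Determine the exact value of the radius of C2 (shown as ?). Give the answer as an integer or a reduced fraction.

1. [ext C1·C2]  r_C2² + 8r_C2 − 209 = 0  ⇒  r_C2 = 11 (r>0 drops 1)

11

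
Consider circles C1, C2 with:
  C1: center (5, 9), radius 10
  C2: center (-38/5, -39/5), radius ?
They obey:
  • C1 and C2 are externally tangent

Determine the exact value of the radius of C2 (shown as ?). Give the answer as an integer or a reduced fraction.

11

1. [ext C1·C2]  r_C2² + 20r_C2 − 341 = 0  ⇒  r_C2 = 11 (r>0 drops 1)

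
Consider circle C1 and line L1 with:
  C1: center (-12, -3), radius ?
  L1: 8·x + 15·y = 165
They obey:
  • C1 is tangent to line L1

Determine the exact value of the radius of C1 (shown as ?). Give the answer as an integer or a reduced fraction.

1. [C1‖L1]  r_C1² − 324 = 0  ⇒  r_C1 = 18 (r>0 drops 1)

18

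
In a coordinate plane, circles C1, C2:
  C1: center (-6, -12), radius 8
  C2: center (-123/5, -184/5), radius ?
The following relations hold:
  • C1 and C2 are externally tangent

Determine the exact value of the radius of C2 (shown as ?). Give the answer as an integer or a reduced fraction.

23

1. [ext C1·C2]  r_C2² + 16r_C2 − 897 = 0  ⇒  r_C2 = 23 (r>0 drops 1)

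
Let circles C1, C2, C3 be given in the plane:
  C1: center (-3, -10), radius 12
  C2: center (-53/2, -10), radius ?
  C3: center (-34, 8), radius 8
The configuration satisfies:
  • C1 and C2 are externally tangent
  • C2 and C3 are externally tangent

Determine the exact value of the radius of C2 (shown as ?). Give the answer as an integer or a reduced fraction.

23/2

1. [ext C1·C2]  r_C2² + 24r_C2 − 1633/4 = 0  ⇒  r_C2 = 23/2 (r>0 drops 1)
2. [ext C2·C3]  r_C2² + 16r_C2 − 1265/4 = 0  ⇒  r_C2 = 23/2 (r>0 drops 1)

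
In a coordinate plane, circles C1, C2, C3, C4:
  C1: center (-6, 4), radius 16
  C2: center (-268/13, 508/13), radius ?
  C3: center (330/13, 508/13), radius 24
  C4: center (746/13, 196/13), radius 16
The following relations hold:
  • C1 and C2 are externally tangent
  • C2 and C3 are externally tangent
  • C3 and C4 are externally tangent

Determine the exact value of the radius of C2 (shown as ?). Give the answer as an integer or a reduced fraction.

1. [ext C1·C2]  r_C2² + 32r_C2 − 1188 = 0  ⇒  r_C2 = 22 (r>0 drops 1)
2. [ext C2·C3]  r_C2² + 48r_C2 − 1540 = 0  ⇒  r_C2 = 22 (r>0 drops 1)

22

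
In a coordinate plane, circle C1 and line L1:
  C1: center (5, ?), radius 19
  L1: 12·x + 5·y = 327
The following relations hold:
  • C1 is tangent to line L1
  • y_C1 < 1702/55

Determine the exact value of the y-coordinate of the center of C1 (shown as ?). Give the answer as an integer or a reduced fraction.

4

1. [C1‖L1]  y_C1² − (534/5)y_C1 + 2056/5 = 0  ⇒  y_C1 = 4 or 514/5
2. given y_C1 < 1702/55: keep 4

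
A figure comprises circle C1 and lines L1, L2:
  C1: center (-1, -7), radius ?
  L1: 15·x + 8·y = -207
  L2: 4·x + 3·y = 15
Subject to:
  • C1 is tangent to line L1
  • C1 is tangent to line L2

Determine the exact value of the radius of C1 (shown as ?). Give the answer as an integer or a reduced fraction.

1. [C1‖L1]  r_C1² − 64 = 0  ⇒  r_C1 = 8 (r>0 drops 1)
2. [C1‖L2]  r_C1² − 64 = 0  ⇒  r_C1 = 8 (r>0 drops 1)

8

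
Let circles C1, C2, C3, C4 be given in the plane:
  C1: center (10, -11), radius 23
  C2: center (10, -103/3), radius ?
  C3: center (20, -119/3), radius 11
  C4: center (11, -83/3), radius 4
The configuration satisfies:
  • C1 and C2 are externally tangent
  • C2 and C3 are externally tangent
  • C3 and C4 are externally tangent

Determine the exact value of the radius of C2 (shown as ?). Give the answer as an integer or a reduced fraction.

1. [ext C1·C2]  r_C2² + 46r_C2 − 139/9 = 0  ⇒  r_C2 = 1/3 (r>0 drops 1)
2. [ext C2·C3]  r_C2² + 22r_C2 − 67/9 = 0  ⇒  r_C2 = 1/3 (r>0 drops 1)

1/3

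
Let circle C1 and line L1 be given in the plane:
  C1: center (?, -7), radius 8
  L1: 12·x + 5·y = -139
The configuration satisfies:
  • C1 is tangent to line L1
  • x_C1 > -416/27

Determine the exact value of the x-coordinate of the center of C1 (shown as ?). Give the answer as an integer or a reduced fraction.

0

1. [C1‖L1]  x_C1² + (52/3)x_C1 = 0  ⇒  x_C1 = -52/3 or 0
2. given x_C1 > -416/27: keep 0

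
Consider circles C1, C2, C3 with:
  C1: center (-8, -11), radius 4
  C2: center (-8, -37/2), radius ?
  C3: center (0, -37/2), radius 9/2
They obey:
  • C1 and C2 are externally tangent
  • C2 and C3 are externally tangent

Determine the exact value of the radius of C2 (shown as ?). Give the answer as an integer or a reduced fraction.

1. [ext C1·C2]  r_C2² + 8r_C2 − 161/4 = 0  ⇒  r_C2 = 7/2 (r>0 drops 1)
2. [ext C2·C3]  r_C2² + 9r_C2 − 175/4 = 0  ⇒  r_C2 = 7/2 (r>0 drops 1)

7/2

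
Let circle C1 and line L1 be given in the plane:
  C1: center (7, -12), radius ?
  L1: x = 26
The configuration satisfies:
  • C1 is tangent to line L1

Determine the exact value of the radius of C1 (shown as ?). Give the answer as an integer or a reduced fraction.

19

1. [C1‖L1]  r_C1² − 361 = 0  ⇒  r_C1 = 19 (r>0 drops 1)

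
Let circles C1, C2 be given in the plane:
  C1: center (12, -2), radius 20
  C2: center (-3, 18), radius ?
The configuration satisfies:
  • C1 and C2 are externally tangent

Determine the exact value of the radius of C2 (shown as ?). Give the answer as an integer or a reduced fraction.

1. [ext C1·C2]  r_C2² + 40r_C2 − 225 = 0  ⇒  r_C2 = 5 (r>0 drops 1)

5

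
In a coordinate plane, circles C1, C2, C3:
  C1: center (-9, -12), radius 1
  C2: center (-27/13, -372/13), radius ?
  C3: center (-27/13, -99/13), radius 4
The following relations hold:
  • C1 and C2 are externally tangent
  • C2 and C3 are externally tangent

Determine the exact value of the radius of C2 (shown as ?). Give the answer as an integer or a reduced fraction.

17

1. [ext C1·C2]  r_C2² + 2r_C2 − 323 = 0  ⇒  r_C2 = 17 (r>0 drops 1)
2. [ext C2·C3]  r_C2² + 8r_C2 − 425 = 0  ⇒  r_C2 = 17 (r>0 drops 1)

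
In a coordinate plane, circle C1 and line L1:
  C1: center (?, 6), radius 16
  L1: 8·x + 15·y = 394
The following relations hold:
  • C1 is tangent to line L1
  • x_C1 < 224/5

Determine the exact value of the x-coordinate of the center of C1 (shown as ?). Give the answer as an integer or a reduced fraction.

4

1. [C1‖L1]  x_C1² − 76x_C1 + 288 = 0  ⇒  x_C1 = 4 or 72
2. given x_C1 < 224/5: keep 4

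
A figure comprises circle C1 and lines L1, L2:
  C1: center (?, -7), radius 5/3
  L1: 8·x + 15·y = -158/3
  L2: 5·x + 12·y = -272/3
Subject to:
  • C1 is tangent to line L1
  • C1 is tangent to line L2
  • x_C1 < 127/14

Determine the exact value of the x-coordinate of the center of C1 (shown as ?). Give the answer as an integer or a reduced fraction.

1. [C1‖L1]  x_C1² − (157/12)x_C1 + 121/4 = 0  ⇒  x_C1 = 3 or 121/12
2. [C1‖L2]  x_C1² + (8/3)x_C1 − 17 = 0  ⇒  x_C1 = -17/3 or 3

3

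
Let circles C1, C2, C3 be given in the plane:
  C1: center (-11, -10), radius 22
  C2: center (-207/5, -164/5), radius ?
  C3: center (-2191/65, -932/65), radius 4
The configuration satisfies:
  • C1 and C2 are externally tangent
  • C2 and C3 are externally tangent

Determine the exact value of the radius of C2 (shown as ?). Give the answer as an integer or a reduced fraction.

1. [ext C1·C2]  r_C2² + 44r_C2 − 960 = 0  ⇒  r_C2 = 16 (r>0 drops 1)
2. [ext C2·C3]  r_C2² + 8r_C2 − 384 = 0  ⇒  r_C2 = 16 (r>0 drops 1)

16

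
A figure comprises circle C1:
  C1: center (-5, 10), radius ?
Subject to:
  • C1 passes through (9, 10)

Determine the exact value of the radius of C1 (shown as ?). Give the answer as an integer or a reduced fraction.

14

1. [C1∋P]  r_C1² − 196 = 0  ⇒  r_C1 = 14 (r>0 drops 1)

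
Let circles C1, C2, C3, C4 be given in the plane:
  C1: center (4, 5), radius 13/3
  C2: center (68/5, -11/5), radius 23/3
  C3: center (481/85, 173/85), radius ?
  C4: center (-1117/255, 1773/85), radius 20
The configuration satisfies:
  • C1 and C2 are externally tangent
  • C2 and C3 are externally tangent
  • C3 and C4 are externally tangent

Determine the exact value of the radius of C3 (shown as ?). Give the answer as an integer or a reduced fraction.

1. [ext C2·C3]  r_C3² + (46/3)r_C3 − 200/9 = 0  ⇒  r_C3 = 4/3 (r>0 drops 1)
2. [ext C3·C4]  r_C3² + 40r_C3 − 496/9 = 0  ⇒  r_C3 = 4/3 (r>0 drops 1)

4/3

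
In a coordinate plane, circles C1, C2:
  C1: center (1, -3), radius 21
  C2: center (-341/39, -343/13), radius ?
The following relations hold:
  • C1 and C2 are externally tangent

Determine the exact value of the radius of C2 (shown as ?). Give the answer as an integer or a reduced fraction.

1. [ext C1·C2]  r_C2² + 42r_C2 − 1807/9 = 0  ⇒  r_C2 = 13/3 (r>0 drops 1)

13/3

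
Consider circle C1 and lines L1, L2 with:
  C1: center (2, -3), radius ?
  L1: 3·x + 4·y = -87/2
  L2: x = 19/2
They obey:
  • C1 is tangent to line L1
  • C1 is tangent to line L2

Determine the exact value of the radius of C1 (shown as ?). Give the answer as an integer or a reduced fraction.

15/2

1. [C1‖L1]  r_C1² − 225/4 = 0  ⇒  r_C1 = 15/2 (r>0 drops 1)
2. [C1‖L2]  r_C1² − 225/4 = 0  ⇒  r_C1 = 15/2 (r>0 drops 1)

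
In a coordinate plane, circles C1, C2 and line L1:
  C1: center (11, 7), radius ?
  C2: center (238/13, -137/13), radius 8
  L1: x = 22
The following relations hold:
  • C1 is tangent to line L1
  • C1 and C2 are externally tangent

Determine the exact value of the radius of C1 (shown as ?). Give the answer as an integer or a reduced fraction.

1. [C1‖L1]  r_C1² − 121 = 0  ⇒  r_C1 = 11 (r>0 drops 1)
2. [ext C1·C2]  r_C1² + 16r_C1 − 297 = 0  ⇒  r_C1 = 11 (r>0 drops 1)

11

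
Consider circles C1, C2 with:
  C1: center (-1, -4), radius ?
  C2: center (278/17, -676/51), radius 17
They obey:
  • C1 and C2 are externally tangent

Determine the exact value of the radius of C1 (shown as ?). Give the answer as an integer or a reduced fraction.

1. [ext C1·C2]  r_C1² + 34r_C1 − 880/9 = 0  ⇒  r_C1 = 8/3 (r>0 drops 1)

8/3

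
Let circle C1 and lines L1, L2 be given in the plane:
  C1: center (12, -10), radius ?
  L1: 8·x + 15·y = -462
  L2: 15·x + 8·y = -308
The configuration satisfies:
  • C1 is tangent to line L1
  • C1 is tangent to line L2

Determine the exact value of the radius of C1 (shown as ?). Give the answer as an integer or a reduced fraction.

1. [C1‖L1]  r_C1² − 576 = 0  ⇒  r_C1 = 24 (r>0 drops 1)
2. [C1‖L2]  r_C1² − 576 = 0  ⇒  r_C1 = 24 (r>0 drops 1)

24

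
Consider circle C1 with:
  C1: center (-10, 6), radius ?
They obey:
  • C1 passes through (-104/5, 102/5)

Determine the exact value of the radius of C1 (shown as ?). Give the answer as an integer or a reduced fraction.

1. [C1∋P]  r_C1² − 324 = 0  ⇒  r_C1 = 18 (r>0 drops 1)

18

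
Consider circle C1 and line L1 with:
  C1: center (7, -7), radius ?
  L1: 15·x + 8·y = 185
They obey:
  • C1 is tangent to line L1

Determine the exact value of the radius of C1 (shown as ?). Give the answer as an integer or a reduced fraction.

1. [C1‖L1]  r_C1² − 64 = 0  ⇒  r_C1 = 8 (r>0 drops 1)

8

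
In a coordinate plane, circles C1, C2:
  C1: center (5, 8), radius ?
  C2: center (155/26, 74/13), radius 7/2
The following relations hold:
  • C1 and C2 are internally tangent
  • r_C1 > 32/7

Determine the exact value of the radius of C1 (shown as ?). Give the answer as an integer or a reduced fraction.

1. [int C1,C2]  r_C1² − 7r_C1 + 6 = 0  ⇒  r_C1 = 1 or 6
2. given r_C1 > 32/7: keep 6

6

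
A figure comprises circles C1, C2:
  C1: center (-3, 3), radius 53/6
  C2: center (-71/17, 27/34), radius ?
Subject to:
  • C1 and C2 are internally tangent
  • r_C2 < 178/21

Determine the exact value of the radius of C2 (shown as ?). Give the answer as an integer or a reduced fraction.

1. [int C1,C2]  r_C2² − (53/3)r_C2 + 646/9 = 0  ⇒  r_C2 = 19/3 or 34/3
2. given r_C2 < 178/21: keep 19/3

19/3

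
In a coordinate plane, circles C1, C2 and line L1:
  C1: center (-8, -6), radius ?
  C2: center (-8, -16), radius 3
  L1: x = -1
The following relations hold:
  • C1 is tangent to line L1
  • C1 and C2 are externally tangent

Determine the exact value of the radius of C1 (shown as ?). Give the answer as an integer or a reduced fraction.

1. [C1‖L1]  r_C1² − 49 = 0  ⇒  r_C1 = 7 (r>0 drops 1)
2. [ext C1·C2]  r_C1² + 6r_C1 − 91 = 0  ⇒  r_C1 = 7 (r>0 drops 1)

7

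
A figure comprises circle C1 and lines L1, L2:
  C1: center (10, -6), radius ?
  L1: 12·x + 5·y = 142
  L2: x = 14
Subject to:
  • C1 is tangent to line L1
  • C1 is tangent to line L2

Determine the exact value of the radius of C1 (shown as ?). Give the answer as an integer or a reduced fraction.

4

1. [C1‖L1]  r_C1² − 16 = 0  ⇒  r_C1 = 4 (r>0 drops 1)
2. [C1‖L2]  r_C1² − 16 = 0  ⇒  r_C1 = 4 (r>0 drops 1)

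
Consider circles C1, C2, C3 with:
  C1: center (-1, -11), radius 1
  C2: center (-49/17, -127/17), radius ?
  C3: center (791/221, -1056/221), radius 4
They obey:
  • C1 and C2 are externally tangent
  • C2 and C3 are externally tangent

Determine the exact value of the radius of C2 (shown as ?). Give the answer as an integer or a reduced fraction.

1. [ext C1·C2]  r_C2² + 2r_C2 − 15 = 0  ⇒  r_C2 = 3 (r>0 drops 1)
2. [ext C2·C3]  r_C2² + 8r_C2 − 33 = 0  ⇒  r_C2 = 3 (r>0 drops 1)

3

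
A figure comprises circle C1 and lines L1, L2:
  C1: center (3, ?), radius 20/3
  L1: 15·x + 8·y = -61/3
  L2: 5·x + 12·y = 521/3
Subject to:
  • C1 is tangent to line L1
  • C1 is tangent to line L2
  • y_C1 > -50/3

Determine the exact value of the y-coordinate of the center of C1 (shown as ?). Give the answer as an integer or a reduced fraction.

1. [C1‖L1]  y_C1² + (49/3)y_C1 − 134 = 0  ⇒  y_C1 = -67/3 or 6
2. [C1‖L2]  y_C1² − (238/9)y_C1 + 368/3 = 0  ⇒  y_C1 = 6 or 184/9

6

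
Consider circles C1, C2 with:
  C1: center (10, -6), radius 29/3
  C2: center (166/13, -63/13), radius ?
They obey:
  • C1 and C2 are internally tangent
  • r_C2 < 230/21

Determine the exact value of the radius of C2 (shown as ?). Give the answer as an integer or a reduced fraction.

20/3

1. [int C1,C2]  r_C2² − (58/3)r_C2 + 760/9 = 0  ⇒  r_C2 = 20/3 or 38/3
2. given r_C2 < 230/21: keep 20/3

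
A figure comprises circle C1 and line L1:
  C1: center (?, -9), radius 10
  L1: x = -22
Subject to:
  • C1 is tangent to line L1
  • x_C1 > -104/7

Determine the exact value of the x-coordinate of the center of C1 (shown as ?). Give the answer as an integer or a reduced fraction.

1. [C1‖L1]  x_C1² + 44x_C1 + 384 = 0  ⇒  x_C1 = -32 or -12
2. given x_C1 > -104/7: keep -12

-12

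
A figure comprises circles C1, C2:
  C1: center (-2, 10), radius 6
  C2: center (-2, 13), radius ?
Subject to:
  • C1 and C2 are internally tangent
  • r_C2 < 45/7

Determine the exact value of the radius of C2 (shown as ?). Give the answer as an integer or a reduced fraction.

1. [int C1,C2]  r_C2² − 12r_C2 + 27 = 0  ⇒  r_C2 = 3 or 9
2. given r_C2 < 45/7: keep 3

3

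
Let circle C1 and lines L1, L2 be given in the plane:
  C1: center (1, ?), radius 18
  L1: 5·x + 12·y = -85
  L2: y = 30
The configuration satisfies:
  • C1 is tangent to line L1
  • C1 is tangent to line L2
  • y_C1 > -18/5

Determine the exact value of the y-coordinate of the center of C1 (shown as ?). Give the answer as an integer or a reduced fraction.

12

1. [C1‖L1]  y_C1² + 15y_C1 − 324 = 0  ⇒  y_C1 = -27 or 12
2. [C1‖L2]  y_C1² − 60y_C1 + 576 = 0  ⇒  y_C1 = 12 or 48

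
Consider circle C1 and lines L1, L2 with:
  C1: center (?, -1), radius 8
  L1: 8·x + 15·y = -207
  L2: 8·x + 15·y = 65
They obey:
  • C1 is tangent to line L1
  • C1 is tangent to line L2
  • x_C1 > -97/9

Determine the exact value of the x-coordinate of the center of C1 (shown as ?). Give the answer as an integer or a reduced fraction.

1. [C1‖L1]  x_C1² + 48x_C1 + 287 = 0  ⇒  x_C1 = -41 or -7
2. [C1‖L2]  x_C1² − 20x_C1 − 189 = 0  ⇒  x_C1 = -7 or 27

-7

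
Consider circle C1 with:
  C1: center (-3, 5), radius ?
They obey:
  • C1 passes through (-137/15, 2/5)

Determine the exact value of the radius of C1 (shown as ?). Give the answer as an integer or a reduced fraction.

1. [C1∋P]  r_C1² − 529/9 = 0  ⇒  r_C1 = 23/3 (r>0 drops 1)

23/3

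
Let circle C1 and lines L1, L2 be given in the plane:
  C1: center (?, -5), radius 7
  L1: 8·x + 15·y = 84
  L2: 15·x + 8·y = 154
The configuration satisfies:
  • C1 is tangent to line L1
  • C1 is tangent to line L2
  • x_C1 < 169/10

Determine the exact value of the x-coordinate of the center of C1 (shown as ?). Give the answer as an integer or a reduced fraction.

1. [C1‖L1]  x_C1² − (159/4)x_C1 + 695/4 = 0  ⇒  x_C1 = 5 or 139/4
2. [C1‖L2]  x_C1² − (388/15)x_C1 + 313/3 = 0  ⇒  x_C1 = 5 or 313/15

5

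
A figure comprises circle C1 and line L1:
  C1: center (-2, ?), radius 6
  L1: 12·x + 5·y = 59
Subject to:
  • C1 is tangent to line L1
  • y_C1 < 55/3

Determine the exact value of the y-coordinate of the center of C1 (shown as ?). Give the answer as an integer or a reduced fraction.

1

1. [C1‖L1]  y_C1² − (166/5)y_C1 + 161/5 = 0  ⇒  y_C1 = 1 or 161/5
2. given y_C1 < 55/3: keep 1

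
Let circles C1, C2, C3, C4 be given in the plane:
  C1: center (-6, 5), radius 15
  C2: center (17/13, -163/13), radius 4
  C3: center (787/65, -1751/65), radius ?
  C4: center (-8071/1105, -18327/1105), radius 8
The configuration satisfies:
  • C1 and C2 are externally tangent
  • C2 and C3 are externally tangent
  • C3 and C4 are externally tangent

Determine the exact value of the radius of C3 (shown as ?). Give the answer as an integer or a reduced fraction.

1. [ext C2·C3]  r_C3² + 8r_C3 − 308 = 0  ⇒  r_C3 = 14 (r>0 drops 1)
2. [ext C3·C4]  r_C3² + 16r_C3 − 420 = 0  ⇒  r_C3 = 14 (r>0 drops 1)

14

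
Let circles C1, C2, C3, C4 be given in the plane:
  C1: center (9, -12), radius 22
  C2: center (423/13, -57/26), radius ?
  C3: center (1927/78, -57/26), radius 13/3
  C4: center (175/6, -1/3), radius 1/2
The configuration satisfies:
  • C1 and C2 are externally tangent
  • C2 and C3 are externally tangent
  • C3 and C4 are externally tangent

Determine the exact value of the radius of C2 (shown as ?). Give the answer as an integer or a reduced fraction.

7/2

1. [ext C1·C2]  r_C2² + 44r_C2 − 665/4 = 0  ⇒  r_C2 = 7/2 (r>0 drops 1)
2. [ext C2·C3]  r_C2² + (26/3)r_C2 − 511/12 = 0  ⇒  r_C2 = 7/2 (r>0 drops 1)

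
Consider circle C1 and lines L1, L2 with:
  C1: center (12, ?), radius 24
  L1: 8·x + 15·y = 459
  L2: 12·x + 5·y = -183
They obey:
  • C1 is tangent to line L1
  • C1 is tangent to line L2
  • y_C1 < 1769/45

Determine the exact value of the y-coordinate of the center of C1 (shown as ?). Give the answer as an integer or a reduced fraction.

-3

1. [C1‖L1]  y_C1² − (242/5)y_C1 − 771/5 = 0  ⇒  y_C1 = -3 or 257/5
2. [C1‖L2]  y_C1² + (654/5)y_C1 + 1917/5 = 0  ⇒  y_C1 = -639/5 or -3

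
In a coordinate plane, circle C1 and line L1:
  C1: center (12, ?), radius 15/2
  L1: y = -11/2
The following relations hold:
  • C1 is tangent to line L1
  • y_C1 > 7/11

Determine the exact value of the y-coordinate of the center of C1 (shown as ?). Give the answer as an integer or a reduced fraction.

1. [C1‖L1]  y_C1² + 11y_C1 − 26 = 0  ⇒  y_C1 = -13 or 2
2. given y_C1 > 7/11: keep 2

2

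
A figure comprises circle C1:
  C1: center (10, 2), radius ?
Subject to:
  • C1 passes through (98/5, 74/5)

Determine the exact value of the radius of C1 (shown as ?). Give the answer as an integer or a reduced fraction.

16

1. [C1∋P]  r_C1² − 256 = 0  ⇒  r_C1 = 16 (r>0 drops 1)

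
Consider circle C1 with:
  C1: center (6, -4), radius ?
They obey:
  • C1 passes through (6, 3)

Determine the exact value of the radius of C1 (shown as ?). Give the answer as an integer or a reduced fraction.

1. [C1∋P]  r_C1² − 49 = 0  ⇒  r_C1 = 7 (r>0 drops 1)

7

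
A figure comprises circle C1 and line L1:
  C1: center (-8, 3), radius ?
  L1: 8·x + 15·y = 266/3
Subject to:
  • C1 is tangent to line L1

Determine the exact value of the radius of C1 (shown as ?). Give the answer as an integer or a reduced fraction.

1. [C1‖L1]  r_C1² − 361/9 = 0  ⇒  r_C1 = 19/3 (r>0 drops 1)

19/3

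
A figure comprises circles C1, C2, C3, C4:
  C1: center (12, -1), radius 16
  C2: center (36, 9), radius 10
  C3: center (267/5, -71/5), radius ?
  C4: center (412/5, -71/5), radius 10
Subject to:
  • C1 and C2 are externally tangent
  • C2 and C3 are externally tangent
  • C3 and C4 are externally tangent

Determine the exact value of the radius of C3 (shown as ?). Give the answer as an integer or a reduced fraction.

1. [ext C2·C3]  r_C3² + 20r_C3 − 741 = 0  ⇒  r_C3 = 19 (r>0 drops 1)
2. [ext C3·C4]  r_C3² + 20r_C3 − 741 = 0  ⇒  r_C3 = 19 (r>0 drops 1)

19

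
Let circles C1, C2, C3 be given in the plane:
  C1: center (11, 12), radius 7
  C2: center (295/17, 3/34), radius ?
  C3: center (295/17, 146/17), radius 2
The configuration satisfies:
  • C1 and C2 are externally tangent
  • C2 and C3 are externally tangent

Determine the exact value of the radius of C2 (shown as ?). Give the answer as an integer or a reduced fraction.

13/2

1. [ext C1·C2]  r_C2² + 14r_C2 − 533/4 = 0  ⇒  r_C2 = 13/2 (r>0 drops 1)
2. [ext C2·C3]  r_C2² + 4r_C2 − 273/4 = 0  ⇒  r_C2 = 13/2 (r>0 drops 1)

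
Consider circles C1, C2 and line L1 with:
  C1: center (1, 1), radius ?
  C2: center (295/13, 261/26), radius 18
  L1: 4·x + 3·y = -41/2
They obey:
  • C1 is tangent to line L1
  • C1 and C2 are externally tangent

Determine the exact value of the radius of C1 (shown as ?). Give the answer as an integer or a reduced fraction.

11/2

1. [C1‖L1]  r_C1² − 121/4 = 0  ⇒  r_C1 = 11/2 (r>0 drops 1)
2. [ext C1·C2]  r_C1² + 36r_C1 − 913/4 = 0  ⇒  r_C1 = 11/2 (r>0 drops 1)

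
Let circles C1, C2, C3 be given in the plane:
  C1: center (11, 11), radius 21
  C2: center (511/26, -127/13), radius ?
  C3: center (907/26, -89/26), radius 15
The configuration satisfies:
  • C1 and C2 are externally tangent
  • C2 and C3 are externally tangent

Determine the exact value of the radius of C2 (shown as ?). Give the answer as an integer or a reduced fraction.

1. [ext C1·C2]  r_C2² + 42r_C2 − 261/4 = 0  ⇒  r_C2 = 3/2 (r>0 drops 1)
2. [ext C2·C3]  r_C2² + 30r_C2 − 189/4 = 0  ⇒  r_C2 = 3/2 (r>0 drops 1)

3/2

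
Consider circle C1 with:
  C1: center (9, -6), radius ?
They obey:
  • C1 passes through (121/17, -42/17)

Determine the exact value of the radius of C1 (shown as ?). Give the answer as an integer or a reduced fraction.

4

1. [C1∋P]  r_C1² − 16 = 0  ⇒  r_C1 = 4 (r>0 drops 1)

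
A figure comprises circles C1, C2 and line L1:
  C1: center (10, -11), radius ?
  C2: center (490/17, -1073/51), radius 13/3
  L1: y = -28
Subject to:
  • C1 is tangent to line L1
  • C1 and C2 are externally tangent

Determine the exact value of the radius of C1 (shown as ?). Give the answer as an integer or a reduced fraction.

1. [C1‖L1]  r_C1² − 289 = 0  ⇒  r_C1 = 17 (r>0 drops 1)
2. [ext C1·C2]  r_C1² + (26/3)r_C1 − 1309/3 = 0  ⇒  r_C1 = 17 (r>0 drops 1)

17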